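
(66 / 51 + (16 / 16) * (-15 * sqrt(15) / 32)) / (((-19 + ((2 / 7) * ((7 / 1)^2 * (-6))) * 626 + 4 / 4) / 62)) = -62 / 40647 + 155 * sqrt(15) / 280544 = 0.00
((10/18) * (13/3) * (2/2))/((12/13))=845/324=2.61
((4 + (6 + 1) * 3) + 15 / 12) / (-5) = -21 / 4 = -5.25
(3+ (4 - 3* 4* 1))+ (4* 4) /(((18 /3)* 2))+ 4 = 1 /3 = 0.33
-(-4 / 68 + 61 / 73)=-964 / 1241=-0.78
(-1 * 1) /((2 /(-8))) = 4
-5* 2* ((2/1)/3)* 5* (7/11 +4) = -1700/11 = -154.55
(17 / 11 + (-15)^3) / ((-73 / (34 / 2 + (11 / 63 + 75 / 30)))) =909.20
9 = 9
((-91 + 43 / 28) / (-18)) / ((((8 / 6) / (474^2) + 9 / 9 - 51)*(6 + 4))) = -9380223 / 943639088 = -0.01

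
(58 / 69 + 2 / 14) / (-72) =-475 / 34776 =-0.01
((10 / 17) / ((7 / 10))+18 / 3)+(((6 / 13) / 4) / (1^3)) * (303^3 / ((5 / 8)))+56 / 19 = 754762860214 / 146965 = 5135664.00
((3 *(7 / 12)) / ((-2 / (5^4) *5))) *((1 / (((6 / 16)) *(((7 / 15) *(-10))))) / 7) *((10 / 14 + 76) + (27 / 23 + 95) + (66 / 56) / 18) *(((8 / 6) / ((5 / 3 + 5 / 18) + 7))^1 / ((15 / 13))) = 199.50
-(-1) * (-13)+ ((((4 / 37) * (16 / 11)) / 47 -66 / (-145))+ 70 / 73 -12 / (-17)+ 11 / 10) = -9.78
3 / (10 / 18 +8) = 0.35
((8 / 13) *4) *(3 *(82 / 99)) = 2624 / 429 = 6.12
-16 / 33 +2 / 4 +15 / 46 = 259 / 759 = 0.34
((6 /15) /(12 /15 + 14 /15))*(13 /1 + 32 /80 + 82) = 1431 /65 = 22.02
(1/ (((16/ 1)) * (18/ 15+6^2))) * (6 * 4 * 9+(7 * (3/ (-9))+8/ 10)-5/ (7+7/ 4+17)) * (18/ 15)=331051/ 766320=0.43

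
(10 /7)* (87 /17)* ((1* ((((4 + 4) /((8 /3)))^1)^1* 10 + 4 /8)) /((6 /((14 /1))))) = 8845 /17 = 520.29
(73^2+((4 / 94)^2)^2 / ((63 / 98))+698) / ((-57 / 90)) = -2646885367070 / 278141817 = -9516.32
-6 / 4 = -3 / 2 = -1.50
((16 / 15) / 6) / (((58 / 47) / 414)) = 8648 / 145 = 59.64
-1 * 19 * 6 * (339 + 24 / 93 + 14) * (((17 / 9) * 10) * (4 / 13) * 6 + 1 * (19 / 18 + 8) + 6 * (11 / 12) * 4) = -3209880463 / 1209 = -2654987.98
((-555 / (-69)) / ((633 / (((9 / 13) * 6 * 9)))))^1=29970 / 63089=0.48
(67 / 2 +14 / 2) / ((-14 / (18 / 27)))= -27 / 14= -1.93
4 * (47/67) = 2.81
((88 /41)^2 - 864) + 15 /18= -8659435 /10086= -858.56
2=2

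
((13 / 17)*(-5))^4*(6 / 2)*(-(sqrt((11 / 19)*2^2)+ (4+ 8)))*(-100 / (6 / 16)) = 28561000000*sqrt(209) / 1586899+ 171366000000 / 83521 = 2311965.40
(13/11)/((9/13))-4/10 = 647/495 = 1.31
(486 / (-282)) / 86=-81 / 4042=-0.02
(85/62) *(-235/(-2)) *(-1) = -161.09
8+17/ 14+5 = 199/ 14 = 14.21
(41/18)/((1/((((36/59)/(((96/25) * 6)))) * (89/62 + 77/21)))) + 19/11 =70749703/34765632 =2.04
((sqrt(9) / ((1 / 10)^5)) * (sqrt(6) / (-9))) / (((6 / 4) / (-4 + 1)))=163299.32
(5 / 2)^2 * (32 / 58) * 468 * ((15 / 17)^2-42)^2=6641835829200 / 2422109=2742170.49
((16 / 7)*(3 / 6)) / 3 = 8 / 21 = 0.38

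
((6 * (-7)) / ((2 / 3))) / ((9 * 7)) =-1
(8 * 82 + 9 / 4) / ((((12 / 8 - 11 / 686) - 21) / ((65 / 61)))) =-58702735 / 1633336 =-35.94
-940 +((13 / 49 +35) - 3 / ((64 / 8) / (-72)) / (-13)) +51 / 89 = -51377384 / 56693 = -906.24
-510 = -510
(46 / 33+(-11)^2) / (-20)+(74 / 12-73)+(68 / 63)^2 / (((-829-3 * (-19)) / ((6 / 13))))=-53275884521 / 730269540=-72.95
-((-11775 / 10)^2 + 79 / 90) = -249571283 / 180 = -1386507.13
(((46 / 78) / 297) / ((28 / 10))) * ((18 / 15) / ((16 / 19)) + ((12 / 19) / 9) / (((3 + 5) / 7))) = 77947 / 73945872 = 0.00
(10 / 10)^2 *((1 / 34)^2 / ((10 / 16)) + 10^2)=144502 / 1445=100.00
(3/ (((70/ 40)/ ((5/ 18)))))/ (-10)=-1/ 21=-0.05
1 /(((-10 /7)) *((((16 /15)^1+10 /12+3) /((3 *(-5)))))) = 15 /7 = 2.14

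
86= 86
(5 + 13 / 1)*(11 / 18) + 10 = 21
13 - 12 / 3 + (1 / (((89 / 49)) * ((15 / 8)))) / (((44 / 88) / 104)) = 93551 / 1335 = 70.08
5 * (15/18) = 25/6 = 4.17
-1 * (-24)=24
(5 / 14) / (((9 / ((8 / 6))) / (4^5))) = 10240 / 189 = 54.18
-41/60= -0.68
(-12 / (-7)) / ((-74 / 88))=-528 / 259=-2.04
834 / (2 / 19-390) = -2.14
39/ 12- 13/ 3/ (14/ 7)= 13/ 12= 1.08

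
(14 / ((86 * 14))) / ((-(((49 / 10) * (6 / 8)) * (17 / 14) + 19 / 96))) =-240 / 96191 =-0.00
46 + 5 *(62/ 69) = 3484/ 69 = 50.49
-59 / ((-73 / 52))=3068 / 73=42.03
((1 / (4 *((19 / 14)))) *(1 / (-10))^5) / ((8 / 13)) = -91 / 30400000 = -0.00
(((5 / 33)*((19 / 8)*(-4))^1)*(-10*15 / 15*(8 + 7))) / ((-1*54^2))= -2375 / 32076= -0.07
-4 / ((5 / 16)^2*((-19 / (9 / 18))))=512 / 475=1.08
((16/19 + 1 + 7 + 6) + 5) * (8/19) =3016/361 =8.35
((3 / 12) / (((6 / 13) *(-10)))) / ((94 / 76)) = -247 / 5640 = -0.04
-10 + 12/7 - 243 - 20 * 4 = -331.29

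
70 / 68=35 / 34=1.03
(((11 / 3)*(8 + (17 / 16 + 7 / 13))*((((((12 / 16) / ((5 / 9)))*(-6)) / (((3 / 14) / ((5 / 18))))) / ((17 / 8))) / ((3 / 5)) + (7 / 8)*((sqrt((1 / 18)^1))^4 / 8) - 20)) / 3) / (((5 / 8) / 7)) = -1530487613809 / 412439040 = -3710.82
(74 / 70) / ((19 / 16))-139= -91843 / 665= -138.11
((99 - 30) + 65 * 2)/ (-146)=-199/ 146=-1.36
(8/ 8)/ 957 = 0.00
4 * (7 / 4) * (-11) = -77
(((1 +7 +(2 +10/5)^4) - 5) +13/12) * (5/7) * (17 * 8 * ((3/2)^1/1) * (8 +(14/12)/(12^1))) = 154661155/504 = 306867.37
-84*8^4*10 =-3440640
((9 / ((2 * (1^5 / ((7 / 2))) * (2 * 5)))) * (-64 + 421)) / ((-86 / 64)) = -89964 / 215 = -418.44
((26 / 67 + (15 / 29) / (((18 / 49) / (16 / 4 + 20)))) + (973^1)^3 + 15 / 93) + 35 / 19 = 1054208790502945 / 1144427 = 921167353.18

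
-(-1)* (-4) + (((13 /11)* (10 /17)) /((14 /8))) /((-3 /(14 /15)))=-6940 /1683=-4.12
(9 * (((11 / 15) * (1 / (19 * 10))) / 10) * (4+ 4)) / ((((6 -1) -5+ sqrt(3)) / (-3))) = -66 * sqrt(3) / 2375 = -0.05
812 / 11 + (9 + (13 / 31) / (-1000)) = 28240857 / 341000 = 82.82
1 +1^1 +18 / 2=11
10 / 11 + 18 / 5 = 248 / 55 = 4.51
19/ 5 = 3.80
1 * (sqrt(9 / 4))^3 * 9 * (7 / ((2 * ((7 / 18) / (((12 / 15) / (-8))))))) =-2187 / 80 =-27.34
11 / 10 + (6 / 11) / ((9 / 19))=743 / 330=2.25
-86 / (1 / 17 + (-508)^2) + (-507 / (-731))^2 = 1126915604579 / 2344289265129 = 0.48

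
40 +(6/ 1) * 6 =76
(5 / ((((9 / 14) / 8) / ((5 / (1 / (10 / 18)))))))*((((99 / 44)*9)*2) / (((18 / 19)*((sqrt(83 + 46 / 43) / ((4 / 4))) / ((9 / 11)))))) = 13300*sqrt(155445) / 7953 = 659.34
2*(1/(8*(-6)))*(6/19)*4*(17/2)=-17/38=-0.45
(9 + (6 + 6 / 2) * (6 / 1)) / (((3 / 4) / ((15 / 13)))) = 1260 / 13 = 96.92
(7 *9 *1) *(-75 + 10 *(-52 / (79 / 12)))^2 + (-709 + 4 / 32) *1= 74550168689 / 49928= 1493153.51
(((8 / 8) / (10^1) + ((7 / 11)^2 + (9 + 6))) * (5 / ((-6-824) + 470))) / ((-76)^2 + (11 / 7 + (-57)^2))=-131327 / 5504764320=-0.00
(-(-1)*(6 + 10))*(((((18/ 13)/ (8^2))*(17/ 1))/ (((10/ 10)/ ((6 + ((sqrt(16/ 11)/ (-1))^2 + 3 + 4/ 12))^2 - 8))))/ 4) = 250801/ 1573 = 159.44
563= 563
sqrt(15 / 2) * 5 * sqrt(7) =5 * sqrt(210) / 2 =36.23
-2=-2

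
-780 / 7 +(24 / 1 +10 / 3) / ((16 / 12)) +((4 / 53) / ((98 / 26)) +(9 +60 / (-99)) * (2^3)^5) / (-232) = -3172523054 / 2485329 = -1276.50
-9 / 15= -3 / 5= -0.60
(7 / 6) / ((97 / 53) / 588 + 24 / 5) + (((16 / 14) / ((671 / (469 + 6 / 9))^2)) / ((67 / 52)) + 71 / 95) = 192527829961135121 / 135123212754763695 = 1.42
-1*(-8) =8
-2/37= -0.05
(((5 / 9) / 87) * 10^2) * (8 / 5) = 800 / 783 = 1.02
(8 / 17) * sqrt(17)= 8 * sqrt(17) / 17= 1.94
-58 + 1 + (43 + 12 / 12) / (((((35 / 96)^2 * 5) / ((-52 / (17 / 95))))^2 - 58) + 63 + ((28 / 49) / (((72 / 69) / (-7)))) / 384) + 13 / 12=-233827142944556975 / 4964580752968524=-47.10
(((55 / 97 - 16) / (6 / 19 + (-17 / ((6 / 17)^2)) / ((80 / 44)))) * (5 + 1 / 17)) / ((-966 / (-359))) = 2450648880 / 6313062931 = 0.39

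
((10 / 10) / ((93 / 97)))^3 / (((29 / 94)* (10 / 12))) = 171582524 / 38877255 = 4.41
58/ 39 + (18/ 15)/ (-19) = 5276/ 3705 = 1.42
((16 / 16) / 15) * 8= 8 / 15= 0.53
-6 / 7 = -0.86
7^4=2401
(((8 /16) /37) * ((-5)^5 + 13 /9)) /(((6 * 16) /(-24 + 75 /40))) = 103663 /10656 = 9.73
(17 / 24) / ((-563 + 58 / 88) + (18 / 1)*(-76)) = -187 / 509610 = -0.00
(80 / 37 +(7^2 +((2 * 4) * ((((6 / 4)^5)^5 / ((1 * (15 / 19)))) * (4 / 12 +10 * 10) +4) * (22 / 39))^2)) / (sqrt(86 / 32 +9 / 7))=1297794971907300780397318089301093 * sqrt(3115) / 688384026624393216000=105221461171305.05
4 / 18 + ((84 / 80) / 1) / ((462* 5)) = 0.22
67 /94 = 0.71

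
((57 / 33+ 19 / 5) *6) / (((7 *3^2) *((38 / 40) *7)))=128 / 1617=0.08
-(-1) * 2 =2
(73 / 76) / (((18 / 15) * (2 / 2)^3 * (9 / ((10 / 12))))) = 1825 / 24624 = 0.07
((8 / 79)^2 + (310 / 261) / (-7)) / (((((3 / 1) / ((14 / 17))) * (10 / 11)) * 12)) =-9997801 / 2492218530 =-0.00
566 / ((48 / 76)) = 5377 / 6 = 896.17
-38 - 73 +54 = -57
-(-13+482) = -469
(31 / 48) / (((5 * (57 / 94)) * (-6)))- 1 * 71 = -2915297 / 41040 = -71.04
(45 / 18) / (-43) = -5 / 86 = -0.06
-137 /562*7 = -959 /562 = -1.71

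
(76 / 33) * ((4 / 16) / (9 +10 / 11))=19 / 327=0.06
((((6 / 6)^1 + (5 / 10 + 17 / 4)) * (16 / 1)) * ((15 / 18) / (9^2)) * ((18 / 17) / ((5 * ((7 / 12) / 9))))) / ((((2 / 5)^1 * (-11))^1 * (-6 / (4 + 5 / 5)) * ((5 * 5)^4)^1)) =92 / 61359375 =0.00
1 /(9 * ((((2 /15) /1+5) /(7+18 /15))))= 41 /231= 0.18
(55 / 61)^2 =3025 / 3721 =0.81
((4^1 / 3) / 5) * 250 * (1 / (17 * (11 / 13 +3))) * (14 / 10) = 364 / 255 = 1.43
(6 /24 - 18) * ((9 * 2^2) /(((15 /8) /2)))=-3408 /5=-681.60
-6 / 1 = -6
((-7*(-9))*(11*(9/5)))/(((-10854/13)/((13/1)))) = -13013/670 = -19.42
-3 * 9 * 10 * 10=-2700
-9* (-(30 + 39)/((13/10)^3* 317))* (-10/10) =-621000/696449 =-0.89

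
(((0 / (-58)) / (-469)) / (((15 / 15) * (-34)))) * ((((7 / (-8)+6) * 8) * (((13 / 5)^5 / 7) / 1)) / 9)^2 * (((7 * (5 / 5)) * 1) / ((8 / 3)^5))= 0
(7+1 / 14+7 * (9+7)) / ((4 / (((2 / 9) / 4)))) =1667 / 1008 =1.65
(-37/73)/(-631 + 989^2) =-37/71356770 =-0.00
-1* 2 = -2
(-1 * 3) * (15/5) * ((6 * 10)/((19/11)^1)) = -5940/19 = -312.63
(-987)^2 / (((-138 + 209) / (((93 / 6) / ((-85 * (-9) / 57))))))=191261847 / 12070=15846.05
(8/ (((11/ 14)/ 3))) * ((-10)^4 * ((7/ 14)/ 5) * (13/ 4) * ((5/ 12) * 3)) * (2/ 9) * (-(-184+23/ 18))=136045000/ 27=5038703.70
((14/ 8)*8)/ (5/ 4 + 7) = 1.70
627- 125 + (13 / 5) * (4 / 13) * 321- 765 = -31 / 5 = -6.20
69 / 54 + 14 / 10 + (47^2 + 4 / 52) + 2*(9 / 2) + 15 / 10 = 1300019 / 585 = 2222.25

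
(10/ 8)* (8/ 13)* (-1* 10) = -100/ 13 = -7.69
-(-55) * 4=220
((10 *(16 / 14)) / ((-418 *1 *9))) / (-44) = 10 / 144837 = 0.00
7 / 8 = 0.88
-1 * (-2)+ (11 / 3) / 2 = 23 / 6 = 3.83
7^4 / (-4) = -2401 / 4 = -600.25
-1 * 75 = -75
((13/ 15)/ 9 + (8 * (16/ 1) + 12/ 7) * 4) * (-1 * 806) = -395271266/ 945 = -418276.47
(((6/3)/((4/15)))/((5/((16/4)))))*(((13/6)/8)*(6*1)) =39/4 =9.75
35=35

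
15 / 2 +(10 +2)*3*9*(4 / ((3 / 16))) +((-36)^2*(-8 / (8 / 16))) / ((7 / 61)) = -2432919 / 14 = -173779.93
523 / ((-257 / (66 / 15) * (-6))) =5753 / 3855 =1.49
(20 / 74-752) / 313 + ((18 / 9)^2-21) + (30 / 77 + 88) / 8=-29794685 / 3566948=-8.35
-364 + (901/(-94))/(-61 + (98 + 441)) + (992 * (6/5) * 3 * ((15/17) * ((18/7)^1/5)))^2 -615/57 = 793602884812167333/302233974700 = 2625789.79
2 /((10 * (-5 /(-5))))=1 /5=0.20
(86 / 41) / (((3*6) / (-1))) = -43 / 369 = -0.12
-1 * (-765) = 765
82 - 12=70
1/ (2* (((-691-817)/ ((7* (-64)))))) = 56/ 377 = 0.15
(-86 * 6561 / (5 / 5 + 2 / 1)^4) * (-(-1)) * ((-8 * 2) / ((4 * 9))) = 3096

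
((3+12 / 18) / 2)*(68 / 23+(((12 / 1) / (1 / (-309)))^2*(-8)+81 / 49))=-1363596949319 / 6762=-201655863.55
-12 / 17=-0.71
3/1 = 3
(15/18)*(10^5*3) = 250000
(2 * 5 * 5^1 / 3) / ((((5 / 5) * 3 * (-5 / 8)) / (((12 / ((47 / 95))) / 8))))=-3800 / 141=-26.95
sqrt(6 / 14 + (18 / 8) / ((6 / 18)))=sqrt(1407) / 14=2.68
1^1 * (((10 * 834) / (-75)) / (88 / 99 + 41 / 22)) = -110088 / 2725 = -40.40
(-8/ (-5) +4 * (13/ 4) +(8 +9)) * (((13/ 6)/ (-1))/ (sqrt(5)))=-1027 * sqrt(5)/ 75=-30.62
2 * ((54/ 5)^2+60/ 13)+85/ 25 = 79921/ 325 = 245.91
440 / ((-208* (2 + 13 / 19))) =-0.79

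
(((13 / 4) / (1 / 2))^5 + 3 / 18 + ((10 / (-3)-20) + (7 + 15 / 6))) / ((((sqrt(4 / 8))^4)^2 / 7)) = 7787969 / 6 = 1297994.83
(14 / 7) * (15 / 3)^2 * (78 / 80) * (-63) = -12285 / 4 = -3071.25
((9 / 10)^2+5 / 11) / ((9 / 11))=1391 / 900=1.55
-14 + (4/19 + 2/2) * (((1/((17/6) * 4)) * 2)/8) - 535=-1418547/2584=-548.97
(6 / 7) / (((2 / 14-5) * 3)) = -1 / 17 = -0.06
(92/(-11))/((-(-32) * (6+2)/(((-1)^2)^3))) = -23/704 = -0.03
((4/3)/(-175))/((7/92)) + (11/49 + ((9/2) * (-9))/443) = 107227/3256050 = 0.03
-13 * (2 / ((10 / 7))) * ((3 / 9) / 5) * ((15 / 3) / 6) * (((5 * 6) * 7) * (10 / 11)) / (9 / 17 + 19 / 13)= -96.95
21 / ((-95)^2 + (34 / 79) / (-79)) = 43687 / 18774997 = 0.00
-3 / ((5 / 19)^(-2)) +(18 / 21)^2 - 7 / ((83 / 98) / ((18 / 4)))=-53832300 / 1468187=-36.67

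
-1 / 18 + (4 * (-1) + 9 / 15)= -311 / 90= -3.46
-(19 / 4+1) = -23 / 4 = -5.75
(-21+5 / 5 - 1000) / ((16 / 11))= -2805 / 4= -701.25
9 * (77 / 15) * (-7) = -1617 / 5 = -323.40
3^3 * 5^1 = 135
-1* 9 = -9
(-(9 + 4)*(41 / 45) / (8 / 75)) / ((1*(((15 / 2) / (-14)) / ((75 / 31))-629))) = 93275 / 528546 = 0.18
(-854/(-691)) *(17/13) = 14518/8983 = 1.62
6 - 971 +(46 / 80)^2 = -1543471 / 1600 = -964.67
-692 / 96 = -173 / 24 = -7.21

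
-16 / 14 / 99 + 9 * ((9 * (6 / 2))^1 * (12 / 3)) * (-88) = -85536.01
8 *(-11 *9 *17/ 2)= -6732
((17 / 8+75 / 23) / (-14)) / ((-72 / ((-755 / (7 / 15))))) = -3741025 / 432768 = -8.64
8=8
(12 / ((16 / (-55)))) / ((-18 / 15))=275 / 8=34.38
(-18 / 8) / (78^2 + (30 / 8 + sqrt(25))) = -9 / 24371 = -0.00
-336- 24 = -360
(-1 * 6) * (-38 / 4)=57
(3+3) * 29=174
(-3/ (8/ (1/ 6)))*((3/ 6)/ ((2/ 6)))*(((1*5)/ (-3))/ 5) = 1/ 32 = 0.03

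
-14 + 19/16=-205/16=-12.81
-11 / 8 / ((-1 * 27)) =11 / 216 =0.05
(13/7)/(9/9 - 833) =-1/448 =-0.00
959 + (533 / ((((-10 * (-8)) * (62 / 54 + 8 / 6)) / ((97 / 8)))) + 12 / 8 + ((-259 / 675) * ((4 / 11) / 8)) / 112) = 63234508079 / 63676800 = 993.05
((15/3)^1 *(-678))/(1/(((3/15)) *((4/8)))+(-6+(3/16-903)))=54240/14381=3.77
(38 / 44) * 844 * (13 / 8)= 52117 / 44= 1184.48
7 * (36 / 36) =7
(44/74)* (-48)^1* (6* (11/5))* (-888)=1672704/5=334540.80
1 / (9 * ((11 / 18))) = 2 / 11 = 0.18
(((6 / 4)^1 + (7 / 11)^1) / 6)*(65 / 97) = 3055 / 12804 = 0.24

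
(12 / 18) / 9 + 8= 218 / 27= 8.07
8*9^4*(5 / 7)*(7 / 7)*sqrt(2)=262440*sqrt(2) / 7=53020.89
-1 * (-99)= 99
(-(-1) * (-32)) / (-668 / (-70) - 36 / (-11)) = -6160 / 2467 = -2.50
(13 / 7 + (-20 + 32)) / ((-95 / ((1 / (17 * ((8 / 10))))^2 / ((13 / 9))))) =-4365 / 7994896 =-0.00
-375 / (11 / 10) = -3750 / 11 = -340.91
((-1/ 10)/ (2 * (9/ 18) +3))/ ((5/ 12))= -3/ 50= -0.06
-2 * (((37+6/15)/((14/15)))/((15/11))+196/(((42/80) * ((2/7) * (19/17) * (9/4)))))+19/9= -19676536/17955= -1095.88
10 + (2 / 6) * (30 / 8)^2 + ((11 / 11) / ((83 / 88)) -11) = 4.75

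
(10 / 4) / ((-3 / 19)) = -95 / 6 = -15.83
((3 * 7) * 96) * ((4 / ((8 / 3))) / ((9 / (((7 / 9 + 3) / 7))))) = 544 / 3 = 181.33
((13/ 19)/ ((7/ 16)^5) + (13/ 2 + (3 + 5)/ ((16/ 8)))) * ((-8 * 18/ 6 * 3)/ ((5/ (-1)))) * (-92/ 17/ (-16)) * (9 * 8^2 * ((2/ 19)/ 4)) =2025094055904/ 515722795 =3926.71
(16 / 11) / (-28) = -4 / 77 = -0.05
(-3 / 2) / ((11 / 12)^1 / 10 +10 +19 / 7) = -1260 / 10757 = -0.12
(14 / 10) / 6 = 7 / 30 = 0.23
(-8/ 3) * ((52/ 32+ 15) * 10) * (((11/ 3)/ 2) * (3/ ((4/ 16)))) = -29260/ 3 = -9753.33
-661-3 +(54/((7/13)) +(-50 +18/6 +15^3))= 19350/7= 2764.29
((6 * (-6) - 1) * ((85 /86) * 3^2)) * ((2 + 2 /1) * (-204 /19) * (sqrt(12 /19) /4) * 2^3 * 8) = 369550080 * sqrt(57) /15523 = 179736.00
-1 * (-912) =912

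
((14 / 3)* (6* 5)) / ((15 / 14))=392 / 3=130.67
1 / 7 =0.14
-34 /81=-0.42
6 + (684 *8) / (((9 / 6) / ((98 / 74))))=178974 / 37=4837.14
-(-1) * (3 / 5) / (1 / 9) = 5.40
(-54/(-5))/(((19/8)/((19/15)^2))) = 912/125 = 7.30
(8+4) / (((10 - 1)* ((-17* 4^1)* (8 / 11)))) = -11 / 408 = -0.03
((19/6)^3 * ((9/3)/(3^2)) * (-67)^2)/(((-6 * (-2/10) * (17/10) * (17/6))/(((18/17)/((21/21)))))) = 769751275/88434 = 8704.25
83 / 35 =2.37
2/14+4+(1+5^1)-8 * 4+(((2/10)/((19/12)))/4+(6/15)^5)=-9066994/415625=-21.82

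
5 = 5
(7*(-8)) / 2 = -28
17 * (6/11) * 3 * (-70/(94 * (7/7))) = -10710/517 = -20.72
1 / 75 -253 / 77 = -1718 / 525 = -3.27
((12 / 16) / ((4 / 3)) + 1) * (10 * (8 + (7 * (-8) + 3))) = -5625 / 8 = -703.12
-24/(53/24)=-576/53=-10.87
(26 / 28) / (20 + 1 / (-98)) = 91 / 1959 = 0.05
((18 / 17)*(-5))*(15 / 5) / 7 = -270 / 119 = -2.27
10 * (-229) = -2290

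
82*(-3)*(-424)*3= 312912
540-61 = 479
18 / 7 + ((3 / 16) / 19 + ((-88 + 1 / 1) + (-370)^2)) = 291143557 / 2128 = 136815.58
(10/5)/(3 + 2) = 2/5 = 0.40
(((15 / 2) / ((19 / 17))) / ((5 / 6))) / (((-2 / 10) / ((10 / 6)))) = -1275 / 19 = -67.11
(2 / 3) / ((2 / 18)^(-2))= 0.01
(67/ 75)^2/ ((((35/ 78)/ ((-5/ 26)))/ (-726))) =1086338/ 4375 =248.31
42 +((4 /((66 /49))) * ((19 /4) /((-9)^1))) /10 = 248549 /5940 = 41.84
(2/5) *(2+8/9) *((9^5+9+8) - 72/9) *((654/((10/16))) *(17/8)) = 151749137.28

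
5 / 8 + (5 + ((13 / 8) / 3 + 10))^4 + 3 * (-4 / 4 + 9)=19365048625 / 331776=58367.84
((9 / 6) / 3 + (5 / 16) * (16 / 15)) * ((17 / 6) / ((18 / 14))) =595 / 324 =1.84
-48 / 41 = -1.17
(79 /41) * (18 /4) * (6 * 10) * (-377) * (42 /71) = -337739220 /2911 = -116021.72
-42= -42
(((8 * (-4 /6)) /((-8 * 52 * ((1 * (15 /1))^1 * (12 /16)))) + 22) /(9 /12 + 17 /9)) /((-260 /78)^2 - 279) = -0.03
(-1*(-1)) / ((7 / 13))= 13 / 7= 1.86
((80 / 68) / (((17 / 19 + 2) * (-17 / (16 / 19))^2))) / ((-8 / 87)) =-11136 / 1026817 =-0.01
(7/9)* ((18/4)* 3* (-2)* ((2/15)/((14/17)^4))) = -83521/13720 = -6.09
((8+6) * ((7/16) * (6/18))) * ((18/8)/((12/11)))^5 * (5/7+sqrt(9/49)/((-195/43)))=12875544297/272629760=47.23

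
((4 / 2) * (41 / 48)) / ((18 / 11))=1.04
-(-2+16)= -14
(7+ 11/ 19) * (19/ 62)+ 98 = 3110/ 31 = 100.32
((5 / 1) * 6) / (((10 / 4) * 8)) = 3 / 2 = 1.50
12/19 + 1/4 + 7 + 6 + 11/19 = 1099/76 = 14.46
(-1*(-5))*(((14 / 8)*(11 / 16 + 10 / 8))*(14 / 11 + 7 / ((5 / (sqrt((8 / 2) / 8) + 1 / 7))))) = 1519*sqrt(2) / 128 + 17577 / 704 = 41.75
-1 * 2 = -2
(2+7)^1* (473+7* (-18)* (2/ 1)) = 1989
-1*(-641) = 641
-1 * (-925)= 925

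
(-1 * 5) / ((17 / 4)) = -20 / 17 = -1.18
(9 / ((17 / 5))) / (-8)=-45 / 136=-0.33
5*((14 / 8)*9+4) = 395 / 4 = 98.75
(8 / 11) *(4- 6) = -1.45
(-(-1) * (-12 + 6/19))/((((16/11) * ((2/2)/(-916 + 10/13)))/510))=1852250895/494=3749495.74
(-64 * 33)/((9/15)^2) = -17600/3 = -5866.67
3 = 3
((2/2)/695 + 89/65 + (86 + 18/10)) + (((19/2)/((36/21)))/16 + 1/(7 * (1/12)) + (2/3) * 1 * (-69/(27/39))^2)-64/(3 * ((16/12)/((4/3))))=1462744489289/218574720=6692.19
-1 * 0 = 0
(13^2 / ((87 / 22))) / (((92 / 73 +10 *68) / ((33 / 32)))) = 1492777 / 23075648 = 0.06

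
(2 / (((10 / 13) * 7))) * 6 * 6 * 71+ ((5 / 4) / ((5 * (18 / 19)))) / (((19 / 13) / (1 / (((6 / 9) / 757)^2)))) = 261800591 / 1120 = 233750.53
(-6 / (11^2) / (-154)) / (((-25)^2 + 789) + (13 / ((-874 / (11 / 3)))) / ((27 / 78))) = 35397 / 155425513859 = 0.00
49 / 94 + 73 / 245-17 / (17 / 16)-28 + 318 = 6329087 / 23030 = 274.82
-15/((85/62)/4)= -43.76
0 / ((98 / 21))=0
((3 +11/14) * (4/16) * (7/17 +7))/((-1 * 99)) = -53/748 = -0.07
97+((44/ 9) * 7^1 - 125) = 56/ 9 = 6.22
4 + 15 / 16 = 79 / 16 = 4.94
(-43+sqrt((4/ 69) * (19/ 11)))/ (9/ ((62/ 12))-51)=1333/ 1527-62 * sqrt(14421)/ 1158993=0.87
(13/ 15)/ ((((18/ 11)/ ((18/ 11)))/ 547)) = 7111/ 15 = 474.07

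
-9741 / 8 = -1217.62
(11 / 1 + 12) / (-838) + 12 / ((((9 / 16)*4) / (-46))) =-616837 / 2514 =-245.36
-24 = -24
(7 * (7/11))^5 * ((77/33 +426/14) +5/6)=56938939477/966306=58924.34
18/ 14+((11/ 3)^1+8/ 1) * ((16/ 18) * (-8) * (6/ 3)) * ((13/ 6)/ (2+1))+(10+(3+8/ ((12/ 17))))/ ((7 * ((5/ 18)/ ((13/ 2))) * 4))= -98.21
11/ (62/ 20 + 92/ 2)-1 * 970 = -476160/ 491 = -969.78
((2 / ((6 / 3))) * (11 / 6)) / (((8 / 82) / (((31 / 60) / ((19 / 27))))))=13.80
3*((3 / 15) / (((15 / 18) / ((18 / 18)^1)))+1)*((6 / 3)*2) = 372 / 25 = 14.88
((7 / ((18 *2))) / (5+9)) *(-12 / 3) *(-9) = 1 / 2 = 0.50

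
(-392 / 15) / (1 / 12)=-1568 / 5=-313.60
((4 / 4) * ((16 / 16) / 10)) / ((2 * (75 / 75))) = 1 / 20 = 0.05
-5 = -5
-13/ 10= -1.30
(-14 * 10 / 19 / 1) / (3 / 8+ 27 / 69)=-25760 / 2679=-9.62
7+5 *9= 52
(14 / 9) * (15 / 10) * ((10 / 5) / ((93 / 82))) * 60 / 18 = 11480 / 837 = 13.72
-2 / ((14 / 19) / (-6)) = 114 / 7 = 16.29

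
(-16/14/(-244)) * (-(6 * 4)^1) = -48/427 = -0.11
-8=-8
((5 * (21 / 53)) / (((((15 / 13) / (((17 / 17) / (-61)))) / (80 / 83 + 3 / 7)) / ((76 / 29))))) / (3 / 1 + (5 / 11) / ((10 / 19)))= -17584424 / 661455635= -0.03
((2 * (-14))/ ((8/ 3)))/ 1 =-21/ 2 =-10.50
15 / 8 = 1.88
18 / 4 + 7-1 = 21 / 2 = 10.50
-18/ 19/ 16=-9/ 152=-0.06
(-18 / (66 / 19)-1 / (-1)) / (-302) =23 / 1661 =0.01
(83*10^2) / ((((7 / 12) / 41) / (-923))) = -3769162800 / 7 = -538451828.57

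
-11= -11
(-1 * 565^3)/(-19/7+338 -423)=1262534875/614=2056245.72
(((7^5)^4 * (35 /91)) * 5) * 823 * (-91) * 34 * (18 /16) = -439572104121893992983956.30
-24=-24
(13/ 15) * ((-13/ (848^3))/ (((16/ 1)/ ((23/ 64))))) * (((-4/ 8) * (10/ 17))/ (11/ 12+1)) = 169/ 2653850435584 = 0.00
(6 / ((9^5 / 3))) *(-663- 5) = -1336 / 6561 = -0.20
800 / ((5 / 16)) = 2560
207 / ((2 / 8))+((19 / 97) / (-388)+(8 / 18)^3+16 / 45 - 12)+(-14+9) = 111316341941 / 137183220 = 811.44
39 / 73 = 0.53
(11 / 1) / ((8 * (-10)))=-11 / 80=-0.14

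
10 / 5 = 2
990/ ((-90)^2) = 11/ 90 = 0.12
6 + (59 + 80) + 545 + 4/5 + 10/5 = 3464/5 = 692.80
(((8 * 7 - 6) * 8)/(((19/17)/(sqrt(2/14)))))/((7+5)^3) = 425 * sqrt(7)/14364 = 0.08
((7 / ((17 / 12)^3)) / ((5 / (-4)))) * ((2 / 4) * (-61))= 1475712 / 24565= 60.07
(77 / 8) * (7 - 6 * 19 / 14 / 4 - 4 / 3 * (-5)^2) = -26213 / 96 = -273.05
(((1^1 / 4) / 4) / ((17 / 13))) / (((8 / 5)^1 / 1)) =65 / 2176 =0.03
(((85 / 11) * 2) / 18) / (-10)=-17 / 198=-0.09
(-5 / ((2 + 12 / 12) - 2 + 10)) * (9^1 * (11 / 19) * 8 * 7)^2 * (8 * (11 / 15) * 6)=-491774976 / 361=-1362257.55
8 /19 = 0.42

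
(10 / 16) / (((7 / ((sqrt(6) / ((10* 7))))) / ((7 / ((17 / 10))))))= 5* sqrt(6) / 952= 0.01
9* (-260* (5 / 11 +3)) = -88920 / 11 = -8083.64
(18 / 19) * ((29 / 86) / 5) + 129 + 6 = 551736 / 4085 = 135.06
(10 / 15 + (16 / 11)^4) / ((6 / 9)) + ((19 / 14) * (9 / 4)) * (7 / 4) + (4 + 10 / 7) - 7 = 11.49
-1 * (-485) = 485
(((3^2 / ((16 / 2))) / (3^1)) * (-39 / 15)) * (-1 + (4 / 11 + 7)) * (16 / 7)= -156 / 11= -14.18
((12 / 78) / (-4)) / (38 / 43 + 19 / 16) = -344 / 18525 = -0.02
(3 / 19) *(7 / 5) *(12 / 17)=252 / 1615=0.16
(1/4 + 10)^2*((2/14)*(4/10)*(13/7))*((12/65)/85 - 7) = -64992503/833000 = -78.02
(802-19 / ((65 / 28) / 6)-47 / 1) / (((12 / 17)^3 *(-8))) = -225423179 / 898560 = -250.87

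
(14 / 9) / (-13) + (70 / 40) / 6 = 161 / 936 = 0.17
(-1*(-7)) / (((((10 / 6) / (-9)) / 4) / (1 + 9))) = -1512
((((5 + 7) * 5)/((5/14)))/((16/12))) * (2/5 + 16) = 10332/5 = 2066.40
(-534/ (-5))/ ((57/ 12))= 2136/ 95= 22.48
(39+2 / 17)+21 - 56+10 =240 / 17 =14.12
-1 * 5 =-5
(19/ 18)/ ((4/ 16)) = 38/ 9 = 4.22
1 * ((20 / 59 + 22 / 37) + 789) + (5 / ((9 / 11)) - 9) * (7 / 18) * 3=786.56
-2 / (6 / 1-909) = 2 / 903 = 0.00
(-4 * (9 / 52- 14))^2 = 516961 / 169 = 3058.94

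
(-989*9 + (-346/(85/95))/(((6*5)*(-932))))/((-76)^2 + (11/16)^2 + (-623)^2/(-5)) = 135386135872/1092845512737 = 0.12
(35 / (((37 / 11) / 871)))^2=112449562225 / 1369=82139928.58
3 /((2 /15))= 45 /2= 22.50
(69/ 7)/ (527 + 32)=69/ 3913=0.02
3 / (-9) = -1 / 3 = -0.33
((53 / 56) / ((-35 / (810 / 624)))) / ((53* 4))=-0.00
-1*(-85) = 85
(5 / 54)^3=125 / 157464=0.00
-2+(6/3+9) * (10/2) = 53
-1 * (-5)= 5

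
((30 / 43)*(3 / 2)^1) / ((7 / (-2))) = -90 / 301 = -0.30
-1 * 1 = -1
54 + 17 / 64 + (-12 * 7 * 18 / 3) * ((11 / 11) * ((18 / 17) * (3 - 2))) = -521567 / 1088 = -479.38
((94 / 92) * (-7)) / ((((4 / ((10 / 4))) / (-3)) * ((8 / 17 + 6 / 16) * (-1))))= -16779 / 1058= -15.86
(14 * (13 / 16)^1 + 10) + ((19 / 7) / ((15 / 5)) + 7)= 4919 / 168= 29.28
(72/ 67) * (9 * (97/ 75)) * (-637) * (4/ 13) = -4106592/ 1675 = -2451.70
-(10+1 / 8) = -81 / 8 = -10.12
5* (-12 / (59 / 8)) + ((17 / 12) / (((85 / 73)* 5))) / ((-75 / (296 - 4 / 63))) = -190174927 / 20908125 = -9.10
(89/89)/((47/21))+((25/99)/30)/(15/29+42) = 0.45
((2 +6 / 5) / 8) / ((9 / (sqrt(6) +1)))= 2 / 45 +2 * sqrt(6) / 45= 0.15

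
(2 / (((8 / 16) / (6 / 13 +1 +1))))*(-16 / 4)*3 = -1536 / 13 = -118.15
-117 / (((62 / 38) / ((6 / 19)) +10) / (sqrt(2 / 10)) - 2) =-63882* sqrt(5) / 41261 - 8424 / 41261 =-3.67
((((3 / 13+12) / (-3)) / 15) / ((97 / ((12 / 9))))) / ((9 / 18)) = -424 / 56745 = -0.01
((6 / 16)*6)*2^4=36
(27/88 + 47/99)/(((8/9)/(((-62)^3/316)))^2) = 4944283006851/8787328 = 562660.57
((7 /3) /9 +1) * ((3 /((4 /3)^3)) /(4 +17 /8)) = 51 /196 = 0.26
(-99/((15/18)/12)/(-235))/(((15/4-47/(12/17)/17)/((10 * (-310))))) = 5303232/47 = 112834.72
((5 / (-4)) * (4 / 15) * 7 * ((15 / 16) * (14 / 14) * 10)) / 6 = -175 / 48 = -3.65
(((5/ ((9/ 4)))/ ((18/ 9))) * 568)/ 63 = 10.02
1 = 1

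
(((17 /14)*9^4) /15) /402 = 12393 /9380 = 1.32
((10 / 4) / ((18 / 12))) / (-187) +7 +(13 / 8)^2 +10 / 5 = 417625 / 35904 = 11.63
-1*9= -9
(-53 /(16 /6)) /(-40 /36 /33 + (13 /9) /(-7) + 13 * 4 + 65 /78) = -330561 /874732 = -0.38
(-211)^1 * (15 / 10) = -633 / 2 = -316.50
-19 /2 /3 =-19 /6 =-3.17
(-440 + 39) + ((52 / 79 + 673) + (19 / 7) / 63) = 9500641 / 34839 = 272.70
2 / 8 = 1 / 4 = 0.25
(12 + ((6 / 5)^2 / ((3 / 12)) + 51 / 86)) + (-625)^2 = 839883209 / 2150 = 390643.35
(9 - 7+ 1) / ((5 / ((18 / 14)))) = 27 / 35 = 0.77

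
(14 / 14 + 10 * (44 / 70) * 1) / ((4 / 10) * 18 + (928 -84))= 255 / 29792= 0.01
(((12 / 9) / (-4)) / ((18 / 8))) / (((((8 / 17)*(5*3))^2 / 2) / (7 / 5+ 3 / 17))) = -1139 / 121500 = -0.01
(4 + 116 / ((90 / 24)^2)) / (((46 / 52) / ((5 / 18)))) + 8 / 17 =683596 / 158355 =4.32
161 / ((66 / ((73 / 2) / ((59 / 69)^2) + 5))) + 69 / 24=125762965 / 918984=136.85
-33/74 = -0.45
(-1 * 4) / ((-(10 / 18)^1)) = 36 / 5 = 7.20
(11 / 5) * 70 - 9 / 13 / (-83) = 166175 / 1079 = 154.01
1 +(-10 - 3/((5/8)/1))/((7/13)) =-927/35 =-26.49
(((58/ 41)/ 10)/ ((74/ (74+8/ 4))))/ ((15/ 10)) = 2204/ 22755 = 0.10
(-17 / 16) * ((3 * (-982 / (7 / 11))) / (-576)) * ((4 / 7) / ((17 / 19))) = -102619 / 18816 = -5.45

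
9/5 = 1.80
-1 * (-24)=24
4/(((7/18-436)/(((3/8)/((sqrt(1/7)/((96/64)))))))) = -81*sqrt(7)/15682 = -0.01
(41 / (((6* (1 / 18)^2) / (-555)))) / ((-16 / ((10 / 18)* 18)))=3071925 / 4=767981.25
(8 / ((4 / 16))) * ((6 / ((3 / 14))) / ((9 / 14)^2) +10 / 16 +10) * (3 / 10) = 752.43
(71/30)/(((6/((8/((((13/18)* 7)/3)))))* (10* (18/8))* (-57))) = -568/389025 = -0.00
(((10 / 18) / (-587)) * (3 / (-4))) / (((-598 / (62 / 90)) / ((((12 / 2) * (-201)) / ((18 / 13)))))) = 2077 / 2916216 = 0.00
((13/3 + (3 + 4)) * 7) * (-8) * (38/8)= -9044/3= -3014.67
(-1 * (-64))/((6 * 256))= 1/24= 0.04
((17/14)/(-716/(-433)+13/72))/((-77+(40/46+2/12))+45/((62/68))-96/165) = -62350908840/2560792588837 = -0.02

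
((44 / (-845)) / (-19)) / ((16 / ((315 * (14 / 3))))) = 1617 / 6422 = 0.25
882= 882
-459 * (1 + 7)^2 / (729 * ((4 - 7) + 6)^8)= -1088 / 177147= -0.01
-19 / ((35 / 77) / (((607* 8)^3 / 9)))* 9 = -4786436657868.80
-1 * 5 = -5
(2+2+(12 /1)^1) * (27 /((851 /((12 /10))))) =2592 /4255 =0.61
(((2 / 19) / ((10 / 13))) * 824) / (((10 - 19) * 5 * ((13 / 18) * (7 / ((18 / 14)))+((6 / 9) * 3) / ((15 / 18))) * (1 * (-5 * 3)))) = 64272 / 2436275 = 0.03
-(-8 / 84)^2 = -4 / 441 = -0.01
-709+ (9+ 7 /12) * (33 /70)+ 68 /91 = -703.73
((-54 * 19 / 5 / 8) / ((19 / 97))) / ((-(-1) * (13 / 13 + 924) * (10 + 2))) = -0.01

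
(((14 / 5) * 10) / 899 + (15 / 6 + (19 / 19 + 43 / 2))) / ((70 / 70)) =25.03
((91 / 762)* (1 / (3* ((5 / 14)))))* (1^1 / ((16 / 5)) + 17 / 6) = 96187 / 274320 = 0.35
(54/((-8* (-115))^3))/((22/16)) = 27/535348000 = 0.00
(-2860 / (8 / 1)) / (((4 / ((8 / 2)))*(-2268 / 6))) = 0.95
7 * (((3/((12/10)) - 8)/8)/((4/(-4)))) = 77/16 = 4.81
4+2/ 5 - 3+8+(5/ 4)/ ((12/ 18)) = 451/ 40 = 11.28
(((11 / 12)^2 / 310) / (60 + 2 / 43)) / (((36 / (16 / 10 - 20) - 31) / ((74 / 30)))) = -4427753 / 1310511657600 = -0.00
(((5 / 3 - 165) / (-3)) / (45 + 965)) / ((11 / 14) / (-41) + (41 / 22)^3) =149742824 / 17927082567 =0.01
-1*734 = -734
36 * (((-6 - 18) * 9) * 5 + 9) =-38556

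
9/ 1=9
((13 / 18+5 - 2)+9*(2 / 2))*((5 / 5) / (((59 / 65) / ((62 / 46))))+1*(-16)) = -4510613 / 24426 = -184.66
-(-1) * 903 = 903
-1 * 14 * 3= -42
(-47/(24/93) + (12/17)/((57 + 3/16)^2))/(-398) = 6912400483/15105771600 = 0.46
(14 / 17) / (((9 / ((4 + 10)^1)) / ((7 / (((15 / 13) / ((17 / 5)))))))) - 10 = 11086 / 675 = 16.42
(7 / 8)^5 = 16807 / 32768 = 0.51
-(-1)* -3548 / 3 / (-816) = 887 / 612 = 1.45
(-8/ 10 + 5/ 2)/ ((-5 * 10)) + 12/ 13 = 5779/ 6500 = 0.89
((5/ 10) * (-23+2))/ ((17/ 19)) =-399/ 34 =-11.74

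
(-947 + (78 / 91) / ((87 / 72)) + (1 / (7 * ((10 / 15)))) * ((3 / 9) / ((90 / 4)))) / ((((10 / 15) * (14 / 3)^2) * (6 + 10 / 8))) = -12966504 / 1442315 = -8.99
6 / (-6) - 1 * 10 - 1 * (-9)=-2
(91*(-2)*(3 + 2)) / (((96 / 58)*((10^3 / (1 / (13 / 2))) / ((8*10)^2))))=-1624 / 3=-541.33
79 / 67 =1.18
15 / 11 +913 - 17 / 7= 70219 / 77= 911.94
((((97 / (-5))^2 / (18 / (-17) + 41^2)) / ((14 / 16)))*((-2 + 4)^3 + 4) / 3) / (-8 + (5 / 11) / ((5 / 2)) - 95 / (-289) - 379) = -8135849392 / 3070288843125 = -0.00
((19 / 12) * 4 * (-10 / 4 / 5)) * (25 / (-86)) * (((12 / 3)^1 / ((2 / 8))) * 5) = 9500 / 129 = 73.64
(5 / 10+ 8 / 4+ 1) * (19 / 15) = 133 / 30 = 4.43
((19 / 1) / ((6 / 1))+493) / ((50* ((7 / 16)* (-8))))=-2977 / 1050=-2.84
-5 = -5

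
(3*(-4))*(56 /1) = -672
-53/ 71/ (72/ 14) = -371/ 2556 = -0.15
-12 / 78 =-2 / 13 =-0.15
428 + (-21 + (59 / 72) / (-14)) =410197 / 1008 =406.94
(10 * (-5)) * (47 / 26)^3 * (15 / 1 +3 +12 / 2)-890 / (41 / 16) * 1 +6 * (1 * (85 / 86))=-28778289755 / 3873311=-7429.89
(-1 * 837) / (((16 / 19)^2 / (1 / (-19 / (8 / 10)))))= 15903 / 320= 49.70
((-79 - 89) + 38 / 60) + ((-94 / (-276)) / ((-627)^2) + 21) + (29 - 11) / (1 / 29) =50946963179 / 135629505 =375.63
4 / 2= 2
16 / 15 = 1.07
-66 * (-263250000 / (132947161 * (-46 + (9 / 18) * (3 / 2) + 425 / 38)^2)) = 586872000000 / 5211311797411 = 0.11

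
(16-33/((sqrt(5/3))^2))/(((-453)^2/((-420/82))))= 266/2804523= 0.00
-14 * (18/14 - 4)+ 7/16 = 615/16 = 38.44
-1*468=-468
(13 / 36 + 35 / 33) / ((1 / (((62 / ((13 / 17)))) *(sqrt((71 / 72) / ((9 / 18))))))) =296701 *sqrt(71) / 15444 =161.88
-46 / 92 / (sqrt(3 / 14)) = -sqrt(42) / 6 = -1.08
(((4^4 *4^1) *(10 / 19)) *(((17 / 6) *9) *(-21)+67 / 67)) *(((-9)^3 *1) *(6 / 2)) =11970063360 / 19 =630003334.74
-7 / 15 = -0.47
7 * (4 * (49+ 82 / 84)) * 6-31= 8365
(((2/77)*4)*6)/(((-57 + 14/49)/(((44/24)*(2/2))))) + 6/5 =2342/1985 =1.18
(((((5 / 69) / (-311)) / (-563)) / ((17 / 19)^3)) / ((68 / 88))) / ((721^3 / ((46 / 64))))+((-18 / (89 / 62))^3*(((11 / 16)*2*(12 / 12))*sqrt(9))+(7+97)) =-1489150762162438347298696082875 / 185473351982240749879606896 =-8028.92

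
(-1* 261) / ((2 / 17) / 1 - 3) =4437 / 49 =90.55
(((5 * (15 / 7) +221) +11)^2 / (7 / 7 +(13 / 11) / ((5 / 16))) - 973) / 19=146224004 / 244853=597.19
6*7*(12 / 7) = 72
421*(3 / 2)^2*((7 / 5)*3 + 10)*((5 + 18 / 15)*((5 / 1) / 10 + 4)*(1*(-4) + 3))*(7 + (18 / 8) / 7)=-3077308341 / 1120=-2747596.73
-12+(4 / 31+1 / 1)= -337 / 31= -10.87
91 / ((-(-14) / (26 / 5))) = 169 / 5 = 33.80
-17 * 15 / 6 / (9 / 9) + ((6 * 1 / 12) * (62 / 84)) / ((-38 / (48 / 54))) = -305297 / 7182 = -42.51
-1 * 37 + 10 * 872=8683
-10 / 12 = -5 / 6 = -0.83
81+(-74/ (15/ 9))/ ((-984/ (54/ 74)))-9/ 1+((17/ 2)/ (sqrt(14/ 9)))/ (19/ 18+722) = 459*sqrt(14)/ 182210+59067/ 820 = 72.04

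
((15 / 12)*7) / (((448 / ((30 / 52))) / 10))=375 / 3328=0.11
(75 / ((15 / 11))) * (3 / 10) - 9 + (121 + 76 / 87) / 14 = 9869 / 609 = 16.21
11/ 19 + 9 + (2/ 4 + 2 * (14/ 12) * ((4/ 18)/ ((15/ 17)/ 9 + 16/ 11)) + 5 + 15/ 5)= 5484877/ 297882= 18.41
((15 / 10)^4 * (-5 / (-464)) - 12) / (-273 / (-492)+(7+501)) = -1212001 / 51598656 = -0.02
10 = 10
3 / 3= 1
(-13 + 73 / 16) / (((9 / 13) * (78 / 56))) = -35 / 4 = -8.75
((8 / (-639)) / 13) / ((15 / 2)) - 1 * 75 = -9345391 / 124605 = -75.00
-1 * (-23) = 23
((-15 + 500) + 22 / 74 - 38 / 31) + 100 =669930 / 1147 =584.07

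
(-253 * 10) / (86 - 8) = -1265 / 39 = -32.44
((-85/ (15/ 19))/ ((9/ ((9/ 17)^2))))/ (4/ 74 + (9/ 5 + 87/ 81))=-284715/ 248642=-1.15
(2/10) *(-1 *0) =0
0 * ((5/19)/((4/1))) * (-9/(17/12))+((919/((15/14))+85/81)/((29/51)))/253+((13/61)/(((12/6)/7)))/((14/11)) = 1584344221/241680780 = 6.56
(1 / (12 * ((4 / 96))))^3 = 8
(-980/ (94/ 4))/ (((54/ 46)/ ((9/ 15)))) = -9016/ 423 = -21.31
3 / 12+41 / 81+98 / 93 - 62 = -604549 / 10044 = -60.19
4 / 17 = 0.24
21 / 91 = 3 / 13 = 0.23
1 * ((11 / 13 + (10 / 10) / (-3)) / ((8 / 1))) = 5 / 78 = 0.06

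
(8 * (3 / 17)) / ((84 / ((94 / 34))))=94 / 2023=0.05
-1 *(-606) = 606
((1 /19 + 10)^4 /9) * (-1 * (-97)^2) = -12522093363649 /1172889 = -10676281.70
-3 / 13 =-0.23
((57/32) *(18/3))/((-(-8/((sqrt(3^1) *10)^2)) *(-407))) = -12825/13024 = -0.98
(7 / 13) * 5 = 35 / 13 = 2.69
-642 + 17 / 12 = -7687 / 12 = -640.58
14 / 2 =7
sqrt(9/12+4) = 2.18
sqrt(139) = 11.79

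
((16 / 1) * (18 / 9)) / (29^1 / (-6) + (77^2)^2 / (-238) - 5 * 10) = -1632 / 7535591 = -0.00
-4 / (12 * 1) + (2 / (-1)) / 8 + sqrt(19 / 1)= -7 / 12 + sqrt(19)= 3.78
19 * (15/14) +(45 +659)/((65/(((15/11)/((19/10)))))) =28.13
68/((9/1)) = 68/9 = 7.56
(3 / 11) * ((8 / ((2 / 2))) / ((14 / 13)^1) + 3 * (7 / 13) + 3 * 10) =969 / 91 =10.65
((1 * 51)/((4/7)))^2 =7965.56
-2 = -2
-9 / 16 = -0.56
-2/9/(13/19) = -38/117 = -0.32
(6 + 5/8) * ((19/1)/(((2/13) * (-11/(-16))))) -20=1170.09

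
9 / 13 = 0.69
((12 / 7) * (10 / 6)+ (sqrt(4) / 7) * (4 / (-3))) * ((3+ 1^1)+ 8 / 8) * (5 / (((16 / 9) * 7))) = 975 / 196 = 4.97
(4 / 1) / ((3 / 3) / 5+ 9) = 10 / 23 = 0.43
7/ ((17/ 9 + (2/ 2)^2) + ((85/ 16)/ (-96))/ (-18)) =2.42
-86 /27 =-3.19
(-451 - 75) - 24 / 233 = -122582 / 233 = -526.10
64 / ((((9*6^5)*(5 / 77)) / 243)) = 3.42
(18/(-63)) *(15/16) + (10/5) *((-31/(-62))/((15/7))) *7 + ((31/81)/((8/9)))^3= 40218173/13063680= 3.08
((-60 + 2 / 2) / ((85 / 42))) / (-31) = 2478 / 2635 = 0.94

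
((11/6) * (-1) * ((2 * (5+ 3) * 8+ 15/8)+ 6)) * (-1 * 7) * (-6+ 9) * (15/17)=1255485/272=4615.75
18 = 18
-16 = -16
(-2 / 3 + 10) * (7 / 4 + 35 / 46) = 539 / 23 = 23.43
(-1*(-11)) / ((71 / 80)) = 880 / 71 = 12.39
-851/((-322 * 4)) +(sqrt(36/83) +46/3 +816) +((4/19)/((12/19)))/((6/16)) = 6 * sqrt(83)/83 +419773/504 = 833.54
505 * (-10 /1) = -5050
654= 654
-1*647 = -647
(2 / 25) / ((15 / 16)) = 32 / 375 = 0.09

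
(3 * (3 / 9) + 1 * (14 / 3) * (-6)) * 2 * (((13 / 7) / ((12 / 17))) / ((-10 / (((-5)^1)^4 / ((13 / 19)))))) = 363375 / 28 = 12977.68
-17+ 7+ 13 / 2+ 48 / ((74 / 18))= 605 / 74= 8.18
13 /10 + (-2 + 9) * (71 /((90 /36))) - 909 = -708.90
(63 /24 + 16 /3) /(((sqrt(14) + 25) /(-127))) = -606425 /14664 + 24257 * sqrt(14) /14664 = -35.17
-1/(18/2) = -1/9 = -0.11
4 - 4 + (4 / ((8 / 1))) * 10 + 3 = 8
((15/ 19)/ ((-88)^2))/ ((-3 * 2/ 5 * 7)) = -25/ 2059904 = -0.00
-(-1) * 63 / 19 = 63 / 19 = 3.32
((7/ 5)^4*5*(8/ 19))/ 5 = 19208/ 11875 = 1.62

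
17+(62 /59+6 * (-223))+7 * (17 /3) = -226610 /177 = -1280.28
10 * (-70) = -700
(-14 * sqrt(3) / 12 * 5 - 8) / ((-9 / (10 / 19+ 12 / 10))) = 1312 / 855+ 574 * sqrt(3) / 513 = 3.47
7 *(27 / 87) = 63 / 29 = 2.17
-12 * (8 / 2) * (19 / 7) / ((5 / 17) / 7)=-15504 / 5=-3100.80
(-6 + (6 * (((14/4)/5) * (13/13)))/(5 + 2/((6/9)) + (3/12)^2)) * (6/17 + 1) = -7.41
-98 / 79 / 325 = -98 / 25675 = -0.00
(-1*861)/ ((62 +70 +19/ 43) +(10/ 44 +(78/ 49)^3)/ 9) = -862432347546/ 133136409617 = -6.48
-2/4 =-1/2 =-0.50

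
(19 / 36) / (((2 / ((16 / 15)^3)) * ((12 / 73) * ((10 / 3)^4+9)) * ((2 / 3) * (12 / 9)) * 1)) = 22192 / 1341125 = 0.02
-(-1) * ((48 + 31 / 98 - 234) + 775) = 57753 / 98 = 589.32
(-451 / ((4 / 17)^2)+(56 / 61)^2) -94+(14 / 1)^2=-478868571 / 59536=-8043.34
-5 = -5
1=1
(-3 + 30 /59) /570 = -49 /11210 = -0.00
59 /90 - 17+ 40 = 2129 /90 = 23.66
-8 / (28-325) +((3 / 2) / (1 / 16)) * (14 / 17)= 99928 / 5049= 19.79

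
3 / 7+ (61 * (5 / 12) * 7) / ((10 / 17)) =302.89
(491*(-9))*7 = -30933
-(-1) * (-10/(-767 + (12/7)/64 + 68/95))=0.01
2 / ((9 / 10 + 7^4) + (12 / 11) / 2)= 220 / 264269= 0.00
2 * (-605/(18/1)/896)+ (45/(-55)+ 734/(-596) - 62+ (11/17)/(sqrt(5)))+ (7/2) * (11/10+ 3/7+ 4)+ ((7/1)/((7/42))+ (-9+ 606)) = 11 * sqrt(5)/85+ 39269066633/66084480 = 594.51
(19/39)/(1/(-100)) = -1900/39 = -48.72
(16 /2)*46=368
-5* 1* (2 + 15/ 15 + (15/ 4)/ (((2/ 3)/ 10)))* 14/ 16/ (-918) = 2765/ 9792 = 0.28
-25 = -25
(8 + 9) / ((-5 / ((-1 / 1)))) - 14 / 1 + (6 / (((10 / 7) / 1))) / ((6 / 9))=-43 / 10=-4.30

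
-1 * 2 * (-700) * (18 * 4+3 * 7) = 130200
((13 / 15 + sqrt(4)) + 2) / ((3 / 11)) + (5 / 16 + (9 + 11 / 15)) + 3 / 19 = 383699 / 13680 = 28.05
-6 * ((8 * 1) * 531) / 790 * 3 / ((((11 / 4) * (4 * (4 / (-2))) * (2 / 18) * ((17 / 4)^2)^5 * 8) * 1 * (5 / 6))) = 135300907008 / 43797467487254525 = 0.00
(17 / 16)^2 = 289 / 256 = 1.13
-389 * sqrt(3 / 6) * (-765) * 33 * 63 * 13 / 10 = 1608565959 * sqrt(2) / 4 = 568713948.80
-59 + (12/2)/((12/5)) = -113/2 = -56.50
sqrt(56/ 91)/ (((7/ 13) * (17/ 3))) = 6 * sqrt(26)/ 119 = 0.26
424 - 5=419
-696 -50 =-746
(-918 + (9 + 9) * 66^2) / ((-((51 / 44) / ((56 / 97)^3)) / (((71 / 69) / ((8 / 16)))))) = -9447311892480 / 356855143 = -26473.80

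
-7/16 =-0.44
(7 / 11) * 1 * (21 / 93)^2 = 343 / 10571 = 0.03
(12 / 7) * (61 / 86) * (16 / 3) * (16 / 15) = 31232 / 4515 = 6.92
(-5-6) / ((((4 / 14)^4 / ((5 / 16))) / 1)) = -132055 / 256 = -515.84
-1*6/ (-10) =3/ 5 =0.60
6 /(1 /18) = 108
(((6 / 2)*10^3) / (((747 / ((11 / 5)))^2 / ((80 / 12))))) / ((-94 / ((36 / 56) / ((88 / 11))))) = -3025 / 20398329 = -0.00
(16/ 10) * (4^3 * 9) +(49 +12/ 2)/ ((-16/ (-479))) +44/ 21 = 4318033/ 1680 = 2570.26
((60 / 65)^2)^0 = 1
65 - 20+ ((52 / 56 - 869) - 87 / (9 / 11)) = -39035 / 42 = -929.40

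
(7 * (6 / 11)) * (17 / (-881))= -714 / 9691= -0.07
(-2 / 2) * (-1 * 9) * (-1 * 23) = -207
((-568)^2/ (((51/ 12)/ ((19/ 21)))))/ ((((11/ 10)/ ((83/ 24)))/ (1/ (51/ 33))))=2543890240/ 18207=139720.45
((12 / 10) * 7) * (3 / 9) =14 / 5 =2.80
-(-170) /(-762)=-85 /381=-0.22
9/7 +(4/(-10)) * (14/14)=31/35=0.89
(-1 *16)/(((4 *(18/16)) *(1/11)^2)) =-3872/9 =-430.22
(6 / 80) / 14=3 / 560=0.01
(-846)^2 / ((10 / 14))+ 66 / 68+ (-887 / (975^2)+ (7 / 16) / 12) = 1036352082875069 / 1034280000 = 1002003.41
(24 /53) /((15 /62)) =496 /265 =1.87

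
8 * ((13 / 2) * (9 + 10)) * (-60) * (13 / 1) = -770640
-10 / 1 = -10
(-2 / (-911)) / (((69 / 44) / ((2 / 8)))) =0.00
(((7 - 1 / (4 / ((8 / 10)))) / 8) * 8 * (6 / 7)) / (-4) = -51 / 35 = -1.46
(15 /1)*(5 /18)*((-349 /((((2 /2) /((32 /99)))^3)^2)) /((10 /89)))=-41689368494080 /2824440448203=-14.76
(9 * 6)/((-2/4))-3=-111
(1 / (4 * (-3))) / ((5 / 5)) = -1 / 12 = -0.08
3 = 3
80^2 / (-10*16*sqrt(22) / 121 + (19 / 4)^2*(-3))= -147606835200 / 1548008059 + 2883584000*sqrt(22) / 1548008059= -86.62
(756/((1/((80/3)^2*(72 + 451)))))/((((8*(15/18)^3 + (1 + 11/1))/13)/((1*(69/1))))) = 6809530291200/449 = 15165991739.87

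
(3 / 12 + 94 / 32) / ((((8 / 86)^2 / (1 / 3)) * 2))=31433 / 512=61.39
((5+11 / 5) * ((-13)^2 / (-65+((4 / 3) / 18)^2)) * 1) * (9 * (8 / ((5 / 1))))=-319336992 / 1184525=-269.59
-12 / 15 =-4 / 5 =-0.80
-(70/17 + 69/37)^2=-14160169/395641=-35.79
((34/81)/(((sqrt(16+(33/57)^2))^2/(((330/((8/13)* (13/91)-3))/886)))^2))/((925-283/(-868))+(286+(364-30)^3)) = 3853729264737352/5580038573065160726479192863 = 0.00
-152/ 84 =-38/ 21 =-1.81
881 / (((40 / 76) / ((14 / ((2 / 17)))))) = 1991941 / 10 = 199194.10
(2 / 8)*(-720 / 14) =-90 / 7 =-12.86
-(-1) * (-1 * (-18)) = 18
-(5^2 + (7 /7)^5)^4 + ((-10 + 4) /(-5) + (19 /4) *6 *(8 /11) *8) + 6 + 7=-25123779 /55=-456795.98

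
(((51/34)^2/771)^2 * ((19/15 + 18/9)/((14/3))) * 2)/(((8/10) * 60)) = 21/84542720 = 0.00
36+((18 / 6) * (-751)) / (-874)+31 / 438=3698785 / 95703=38.65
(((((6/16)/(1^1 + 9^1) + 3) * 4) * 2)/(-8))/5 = -243/400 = -0.61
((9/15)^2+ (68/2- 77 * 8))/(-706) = 0.82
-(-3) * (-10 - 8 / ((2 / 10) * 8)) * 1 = -45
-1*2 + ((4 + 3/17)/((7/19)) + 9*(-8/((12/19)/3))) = -39587/119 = -332.66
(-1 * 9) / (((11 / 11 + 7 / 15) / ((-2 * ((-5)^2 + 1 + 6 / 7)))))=25380 / 77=329.61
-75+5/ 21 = -1570/ 21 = -74.76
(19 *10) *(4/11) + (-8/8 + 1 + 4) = 73.09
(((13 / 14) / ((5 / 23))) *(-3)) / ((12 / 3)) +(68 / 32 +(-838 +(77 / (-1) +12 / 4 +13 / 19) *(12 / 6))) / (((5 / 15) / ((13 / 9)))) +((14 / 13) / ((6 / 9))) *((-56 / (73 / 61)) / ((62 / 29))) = -504282729779 / 117381810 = -4296.09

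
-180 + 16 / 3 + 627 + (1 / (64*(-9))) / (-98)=25533313 / 56448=452.33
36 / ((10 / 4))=72 / 5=14.40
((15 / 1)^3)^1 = 3375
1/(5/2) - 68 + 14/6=-65.27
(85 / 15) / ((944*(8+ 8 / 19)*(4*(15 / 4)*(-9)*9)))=-323 / 550540800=-0.00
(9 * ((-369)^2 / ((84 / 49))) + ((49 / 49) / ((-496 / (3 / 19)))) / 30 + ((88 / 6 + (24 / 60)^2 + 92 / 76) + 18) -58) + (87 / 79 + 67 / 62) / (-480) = 53218158563791 / 74449600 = 714821.28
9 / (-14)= -9 / 14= -0.64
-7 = -7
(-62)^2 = 3844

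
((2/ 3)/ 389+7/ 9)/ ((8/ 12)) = 2729/ 2334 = 1.17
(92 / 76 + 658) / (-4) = -12525 / 76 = -164.80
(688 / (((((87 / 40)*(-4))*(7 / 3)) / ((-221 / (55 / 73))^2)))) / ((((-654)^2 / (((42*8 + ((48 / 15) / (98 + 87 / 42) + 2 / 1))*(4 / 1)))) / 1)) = -848036659732290496 / 91993058370675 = -9218.49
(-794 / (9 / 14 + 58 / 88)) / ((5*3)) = -244552 / 6015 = -40.66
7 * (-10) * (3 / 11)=-210 / 11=-19.09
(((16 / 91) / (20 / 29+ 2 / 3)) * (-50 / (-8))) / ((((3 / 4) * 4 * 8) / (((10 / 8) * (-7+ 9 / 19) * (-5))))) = 561875 / 408044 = 1.38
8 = 8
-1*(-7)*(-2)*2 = -28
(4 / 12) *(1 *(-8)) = -8 / 3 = -2.67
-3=-3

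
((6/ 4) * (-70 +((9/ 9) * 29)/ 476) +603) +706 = 1146295/ 952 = 1204.09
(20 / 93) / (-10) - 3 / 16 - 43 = -64295 / 1488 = -43.21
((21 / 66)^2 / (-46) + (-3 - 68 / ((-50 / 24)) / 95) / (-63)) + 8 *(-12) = -35518551561 / 370139000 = -95.96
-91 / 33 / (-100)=0.03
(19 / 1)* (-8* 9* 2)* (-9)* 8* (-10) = -1969920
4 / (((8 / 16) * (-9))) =-8 / 9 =-0.89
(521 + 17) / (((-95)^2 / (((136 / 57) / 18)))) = 36584 / 4629825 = 0.01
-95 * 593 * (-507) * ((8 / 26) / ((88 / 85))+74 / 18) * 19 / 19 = 125909578.56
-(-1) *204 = 204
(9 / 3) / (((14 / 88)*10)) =66 / 35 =1.89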